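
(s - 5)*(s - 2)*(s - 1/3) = s^3 - 22*s^2/3 + 37*s/3 - 10/3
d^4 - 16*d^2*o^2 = d^2*(d - 4*o)*(d + 4*o)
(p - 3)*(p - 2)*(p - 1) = p^3 - 6*p^2 + 11*p - 6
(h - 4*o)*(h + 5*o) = h^2 + h*o - 20*o^2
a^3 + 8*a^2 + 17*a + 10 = (a + 1)*(a + 2)*(a + 5)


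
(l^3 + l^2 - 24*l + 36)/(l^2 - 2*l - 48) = (l^2 - 5*l + 6)/(l - 8)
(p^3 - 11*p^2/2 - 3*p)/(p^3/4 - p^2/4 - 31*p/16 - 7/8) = 8*p*(p - 6)/(2*p^2 - 3*p - 14)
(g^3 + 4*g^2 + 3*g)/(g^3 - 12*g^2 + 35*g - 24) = g*(g^2 + 4*g + 3)/(g^3 - 12*g^2 + 35*g - 24)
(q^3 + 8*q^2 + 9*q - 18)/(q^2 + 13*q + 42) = (q^2 + 2*q - 3)/(q + 7)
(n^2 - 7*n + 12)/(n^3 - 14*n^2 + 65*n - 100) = (n - 3)/(n^2 - 10*n + 25)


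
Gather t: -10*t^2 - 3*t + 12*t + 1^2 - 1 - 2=-10*t^2 + 9*t - 2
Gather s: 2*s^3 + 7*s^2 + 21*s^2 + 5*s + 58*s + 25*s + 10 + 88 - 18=2*s^3 + 28*s^2 + 88*s + 80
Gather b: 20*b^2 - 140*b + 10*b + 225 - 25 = 20*b^2 - 130*b + 200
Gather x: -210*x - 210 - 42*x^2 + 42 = -42*x^2 - 210*x - 168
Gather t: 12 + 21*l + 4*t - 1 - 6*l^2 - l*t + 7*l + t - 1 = -6*l^2 + 28*l + t*(5 - l) + 10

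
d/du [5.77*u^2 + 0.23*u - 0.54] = 11.54*u + 0.23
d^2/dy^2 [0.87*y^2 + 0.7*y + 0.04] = 1.74000000000000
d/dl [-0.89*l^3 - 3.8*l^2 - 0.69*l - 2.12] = -2.67*l^2 - 7.6*l - 0.69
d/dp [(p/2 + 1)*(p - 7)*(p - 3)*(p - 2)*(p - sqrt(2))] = 5*p^4/2 - 20*p^3 - 2*sqrt(2)*p^3 + 15*sqrt(2)*p^2 + 51*p^2/2 - 17*sqrt(2)*p + 40*p - 42 - 20*sqrt(2)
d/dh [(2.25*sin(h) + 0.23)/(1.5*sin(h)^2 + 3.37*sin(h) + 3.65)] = (-3.375*sin(h)^2 - 0.69*sin(h) + 7.4374)*cos(h)/(2.25*sin(h)^4 + 10.11*sin(h)^3 + 22.3069*sin(h)^2 + 24.601*sin(h) + 13.3225)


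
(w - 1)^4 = w^4 - 4*w^3 + 6*w^2 - 4*w + 1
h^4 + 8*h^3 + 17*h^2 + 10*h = h*(h + 1)*(h + 2)*(h + 5)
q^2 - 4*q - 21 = (q - 7)*(q + 3)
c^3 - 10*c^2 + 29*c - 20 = (c - 5)*(c - 4)*(c - 1)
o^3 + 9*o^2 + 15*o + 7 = (o + 1)^2*(o + 7)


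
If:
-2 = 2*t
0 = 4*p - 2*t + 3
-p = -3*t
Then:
No Solution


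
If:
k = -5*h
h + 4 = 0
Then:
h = -4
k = 20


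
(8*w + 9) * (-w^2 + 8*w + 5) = -8*w^3 + 55*w^2 + 112*w + 45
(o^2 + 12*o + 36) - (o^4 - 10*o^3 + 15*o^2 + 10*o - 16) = -o^4 + 10*o^3 - 14*o^2 + 2*o + 52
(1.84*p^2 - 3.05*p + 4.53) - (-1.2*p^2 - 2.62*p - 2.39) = 3.04*p^2 - 0.43*p + 6.92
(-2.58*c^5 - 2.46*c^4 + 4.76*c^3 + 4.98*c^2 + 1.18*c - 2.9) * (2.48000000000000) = -6.3984*c^5 - 6.1008*c^4 + 11.8048*c^3 + 12.3504*c^2 + 2.9264*c - 7.192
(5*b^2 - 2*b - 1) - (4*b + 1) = 5*b^2 - 6*b - 2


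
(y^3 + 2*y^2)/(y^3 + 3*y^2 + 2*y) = y/(y + 1)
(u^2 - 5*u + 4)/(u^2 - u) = (u - 4)/u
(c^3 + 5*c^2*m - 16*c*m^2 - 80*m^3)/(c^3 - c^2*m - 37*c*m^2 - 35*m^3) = (c^2 - 16*m^2)/(c^2 - 6*c*m - 7*m^2)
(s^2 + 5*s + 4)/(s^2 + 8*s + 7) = (s + 4)/(s + 7)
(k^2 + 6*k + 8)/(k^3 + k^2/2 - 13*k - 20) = 2*(k + 4)/(2*k^2 - 3*k - 20)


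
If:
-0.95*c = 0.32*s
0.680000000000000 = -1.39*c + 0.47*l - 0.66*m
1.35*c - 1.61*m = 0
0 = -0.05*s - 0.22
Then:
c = 1.48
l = 7.58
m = 1.24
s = -4.40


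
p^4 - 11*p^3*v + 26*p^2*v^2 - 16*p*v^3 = p*(p - 8*v)*(p - 2*v)*(p - v)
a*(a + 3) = a^2 + 3*a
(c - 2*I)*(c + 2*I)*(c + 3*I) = c^3 + 3*I*c^2 + 4*c + 12*I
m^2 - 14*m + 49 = (m - 7)^2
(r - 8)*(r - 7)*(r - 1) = r^3 - 16*r^2 + 71*r - 56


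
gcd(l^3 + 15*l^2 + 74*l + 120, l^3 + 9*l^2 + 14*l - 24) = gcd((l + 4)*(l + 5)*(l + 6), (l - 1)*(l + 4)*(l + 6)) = l^2 + 10*l + 24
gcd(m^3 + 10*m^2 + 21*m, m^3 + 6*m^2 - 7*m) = m^2 + 7*m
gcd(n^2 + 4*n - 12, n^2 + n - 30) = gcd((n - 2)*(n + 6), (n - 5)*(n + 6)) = n + 6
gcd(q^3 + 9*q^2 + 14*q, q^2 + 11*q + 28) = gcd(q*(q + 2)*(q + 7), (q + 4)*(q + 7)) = q + 7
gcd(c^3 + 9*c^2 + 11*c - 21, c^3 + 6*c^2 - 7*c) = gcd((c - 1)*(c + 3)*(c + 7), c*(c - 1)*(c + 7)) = c^2 + 6*c - 7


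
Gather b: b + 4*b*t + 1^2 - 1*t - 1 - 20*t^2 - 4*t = b*(4*t + 1) - 20*t^2 - 5*t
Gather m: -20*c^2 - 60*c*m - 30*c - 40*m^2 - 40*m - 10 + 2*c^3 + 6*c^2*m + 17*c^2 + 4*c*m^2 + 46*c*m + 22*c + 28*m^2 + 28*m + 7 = 2*c^3 - 3*c^2 - 8*c + m^2*(4*c - 12) + m*(6*c^2 - 14*c - 12) - 3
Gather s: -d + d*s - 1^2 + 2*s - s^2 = -d - s^2 + s*(d + 2) - 1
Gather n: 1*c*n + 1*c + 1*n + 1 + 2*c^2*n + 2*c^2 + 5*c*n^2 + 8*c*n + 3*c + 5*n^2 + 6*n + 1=2*c^2 + 4*c + n^2*(5*c + 5) + n*(2*c^2 + 9*c + 7) + 2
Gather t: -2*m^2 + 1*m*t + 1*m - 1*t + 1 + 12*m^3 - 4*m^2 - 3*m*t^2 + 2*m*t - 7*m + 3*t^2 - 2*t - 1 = 12*m^3 - 6*m^2 - 6*m + t^2*(3 - 3*m) + t*(3*m - 3)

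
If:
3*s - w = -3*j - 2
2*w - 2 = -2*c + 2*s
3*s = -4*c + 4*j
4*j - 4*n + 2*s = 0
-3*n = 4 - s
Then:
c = -57/7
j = -18/7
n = 8/7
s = 52/7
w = 116/7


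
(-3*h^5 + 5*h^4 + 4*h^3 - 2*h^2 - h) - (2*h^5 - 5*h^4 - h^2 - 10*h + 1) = -5*h^5 + 10*h^4 + 4*h^3 - h^2 + 9*h - 1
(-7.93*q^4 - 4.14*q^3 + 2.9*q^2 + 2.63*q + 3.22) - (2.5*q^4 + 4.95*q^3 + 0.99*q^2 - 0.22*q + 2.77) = -10.43*q^4 - 9.09*q^3 + 1.91*q^2 + 2.85*q + 0.45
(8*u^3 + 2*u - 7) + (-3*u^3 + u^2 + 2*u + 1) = 5*u^3 + u^2 + 4*u - 6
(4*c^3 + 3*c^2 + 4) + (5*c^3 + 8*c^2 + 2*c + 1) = 9*c^3 + 11*c^2 + 2*c + 5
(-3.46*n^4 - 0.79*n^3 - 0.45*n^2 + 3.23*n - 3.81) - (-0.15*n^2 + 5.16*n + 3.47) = -3.46*n^4 - 0.79*n^3 - 0.3*n^2 - 1.93*n - 7.28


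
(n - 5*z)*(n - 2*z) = n^2 - 7*n*z + 10*z^2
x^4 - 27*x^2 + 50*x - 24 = (x - 4)*(x - 1)^2*(x + 6)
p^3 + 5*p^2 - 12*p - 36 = (p - 3)*(p + 2)*(p + 6)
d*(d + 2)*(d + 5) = d^3 + 7*d^2 + 10*d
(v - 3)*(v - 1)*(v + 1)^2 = v^4 - 2*v^3 - 4*v^2 + 2*v + 3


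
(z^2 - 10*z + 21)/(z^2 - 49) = (z - 3)/(z + 7)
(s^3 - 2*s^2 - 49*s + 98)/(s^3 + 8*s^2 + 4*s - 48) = (s^2 - 49)/(s^2 + 10*s + 24)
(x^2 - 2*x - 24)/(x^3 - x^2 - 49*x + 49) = (x^2 - 2*x - 24)/(x^3 - x^2 - 49*x + 49)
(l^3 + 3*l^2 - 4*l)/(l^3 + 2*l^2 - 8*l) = (l - 1)/(l - 2)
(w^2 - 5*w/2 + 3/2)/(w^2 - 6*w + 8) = (2*w^2 - 5*w + 3)/(2*(w^2 - 6*w + 8))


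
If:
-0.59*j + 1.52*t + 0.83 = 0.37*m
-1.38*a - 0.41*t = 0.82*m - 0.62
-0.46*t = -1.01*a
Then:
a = 0.455445544554455*t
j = 3.37050536388901*t + 0.932616783794957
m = 0.75609756097561 - 1.2664815262014*t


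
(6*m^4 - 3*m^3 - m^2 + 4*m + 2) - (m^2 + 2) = 6*m^4 - 3*m^3 - 2*m^2 + 4*m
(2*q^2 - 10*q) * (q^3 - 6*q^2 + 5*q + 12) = 2*q^5 - 22*q^4 + 70*q^3 - 26*q^2 - 120*q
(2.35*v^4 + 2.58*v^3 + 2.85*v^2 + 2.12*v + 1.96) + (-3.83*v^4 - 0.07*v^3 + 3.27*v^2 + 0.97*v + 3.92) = -1.48*v^4 + 2.51*v^3 + 6.12*v^2 + 3.09*v + 5.88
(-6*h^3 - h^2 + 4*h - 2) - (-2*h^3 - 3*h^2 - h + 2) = -4*h^3 + 2*h^2 + 5*h - 4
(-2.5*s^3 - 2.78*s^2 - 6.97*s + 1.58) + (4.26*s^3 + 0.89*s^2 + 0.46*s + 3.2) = 1.76*s^3 - 1.89*s^2 - 6.51*s + 4.78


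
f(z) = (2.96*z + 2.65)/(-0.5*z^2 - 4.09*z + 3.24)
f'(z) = (1.0*z + 4.09)*(2.96*z + 2.65)/(-0.5*z^2 - 4.09*z + 3.24)^2 + 2.96/(-0.5*z^2 - 4.09*z + 3.24)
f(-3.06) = -0.58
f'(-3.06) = 0.21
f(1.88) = -1.32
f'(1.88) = 0.79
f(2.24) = -1.10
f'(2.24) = 0.48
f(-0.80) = 0.05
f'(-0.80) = 0.50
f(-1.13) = -0.10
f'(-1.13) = 0.37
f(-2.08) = -0.37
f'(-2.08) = 0.23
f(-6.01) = -1.55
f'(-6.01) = 0.61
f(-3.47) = -0.67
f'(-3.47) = 0.22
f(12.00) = -0.32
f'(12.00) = 0.02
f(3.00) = -0.85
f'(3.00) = 0.23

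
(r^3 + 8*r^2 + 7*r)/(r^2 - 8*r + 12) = r*(r^2 + 8*r + 7)/(r^2 - 8*r + 12)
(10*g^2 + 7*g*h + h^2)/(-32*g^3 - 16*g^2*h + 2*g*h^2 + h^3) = (-5*g - h)/(16*g^2 - h^2)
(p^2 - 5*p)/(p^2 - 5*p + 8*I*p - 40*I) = p/(p + 8*I)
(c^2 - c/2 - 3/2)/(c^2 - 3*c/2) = (c + 1)/c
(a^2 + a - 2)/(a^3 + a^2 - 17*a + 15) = (a + 2)/(a^2 + 2*a - 15)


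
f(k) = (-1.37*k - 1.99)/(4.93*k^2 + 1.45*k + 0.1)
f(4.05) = -0.09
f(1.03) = -0.50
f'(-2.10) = -0.02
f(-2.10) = 0.05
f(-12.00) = 0.02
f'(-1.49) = -0.15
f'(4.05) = 0.03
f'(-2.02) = -0.03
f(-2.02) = 0.04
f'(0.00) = 274.85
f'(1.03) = 0.65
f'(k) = (-9.86*k - 1.45)*(-1.37*k - 1.99)/(4.93*k^2 + 1.45*k + 0.1)^2 - 1.37/(4.93*k^2 + 1.45*k + 0.1)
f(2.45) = -0.16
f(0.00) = -19.90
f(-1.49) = 0.01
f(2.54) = -0.15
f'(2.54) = 0.08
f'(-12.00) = 0.00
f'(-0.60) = -6.53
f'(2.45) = 0.08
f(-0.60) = -1.16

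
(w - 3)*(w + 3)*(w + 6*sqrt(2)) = w^3 + 6*sqrt(2)*w^2 - 9*w - 54*sqrt(2)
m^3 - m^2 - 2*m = m*(m - 2)*(m + 1)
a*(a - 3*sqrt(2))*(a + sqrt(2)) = a^3 - 2*sqrt(2)*a^2 - 6*a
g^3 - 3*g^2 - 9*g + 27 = (g - 3)^2*(g + 3)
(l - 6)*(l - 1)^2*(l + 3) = l^4 - 5*l^3 - 11*l^2 + 33*l - 18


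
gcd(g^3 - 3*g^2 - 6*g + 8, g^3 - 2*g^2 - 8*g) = g^2 - 2*g - 8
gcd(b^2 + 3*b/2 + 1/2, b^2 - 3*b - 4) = b + 1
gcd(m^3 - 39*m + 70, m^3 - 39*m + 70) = m^3 - 39*m + 70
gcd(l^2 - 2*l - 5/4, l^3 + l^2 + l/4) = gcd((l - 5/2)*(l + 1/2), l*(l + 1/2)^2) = l + 1/2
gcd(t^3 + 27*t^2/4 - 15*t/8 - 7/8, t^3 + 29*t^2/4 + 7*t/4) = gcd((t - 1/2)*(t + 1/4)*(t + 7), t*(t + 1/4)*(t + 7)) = t^2 + 29*t/4 + 7/4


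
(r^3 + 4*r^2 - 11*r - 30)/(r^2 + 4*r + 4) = (r^2 + 2*r - 15)/(r + 2)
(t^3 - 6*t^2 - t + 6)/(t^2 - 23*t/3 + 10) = 3*(t^2 - 1)/(3*t - 5)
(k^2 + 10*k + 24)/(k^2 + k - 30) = (k + 4)/(k - 5)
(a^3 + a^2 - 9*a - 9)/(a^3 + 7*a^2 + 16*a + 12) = (a^2 - 2*a - 3)/(a^2 + 4*a + 4)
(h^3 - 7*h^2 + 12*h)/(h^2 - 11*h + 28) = h*(h - 3)/(h - 7)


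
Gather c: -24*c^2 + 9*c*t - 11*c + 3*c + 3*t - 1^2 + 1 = -24*c^2 + c*(9*t - 8) + 3*t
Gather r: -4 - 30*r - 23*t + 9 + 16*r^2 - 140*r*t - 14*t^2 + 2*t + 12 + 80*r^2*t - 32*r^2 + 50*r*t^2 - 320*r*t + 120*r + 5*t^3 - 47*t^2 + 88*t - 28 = r^2*(80*t - 16) + r*(50*t^2 - 460*t + 90) + 5*t^3 - 61*t^2 + 67*t - 11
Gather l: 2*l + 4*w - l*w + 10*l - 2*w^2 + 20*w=l*(12 - w) - 2*w^2 + 24*w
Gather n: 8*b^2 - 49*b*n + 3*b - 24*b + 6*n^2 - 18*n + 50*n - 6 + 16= 8*b^2 - 21*b + 6*n^2 + n*(32 - 49*b) + 10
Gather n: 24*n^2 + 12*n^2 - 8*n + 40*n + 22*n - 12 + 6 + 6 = 36*n^2 + 54*n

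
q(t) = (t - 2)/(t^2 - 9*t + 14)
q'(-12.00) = 0.00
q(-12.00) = -0.05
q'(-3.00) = -0.01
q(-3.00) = -0.10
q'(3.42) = -0.08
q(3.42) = -0.28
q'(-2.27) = -0.01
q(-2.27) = -0.11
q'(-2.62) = -0.01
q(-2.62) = -0.10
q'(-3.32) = -0.01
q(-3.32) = -0.10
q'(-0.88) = -0.02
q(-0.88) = -0.13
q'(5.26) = -0.33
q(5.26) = -0.57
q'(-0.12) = -0.02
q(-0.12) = -0.14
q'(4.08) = -0.12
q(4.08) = -0.34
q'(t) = (9 - 2*t)*(t - 2)/(t^2 - 9*t + 14)^2 + 1/(t^2 - 9*t + 14) = -1/(t^2 - 14*t + 49)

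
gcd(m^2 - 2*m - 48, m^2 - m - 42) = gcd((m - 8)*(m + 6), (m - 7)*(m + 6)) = m + 6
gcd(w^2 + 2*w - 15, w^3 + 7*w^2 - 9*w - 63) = w - 3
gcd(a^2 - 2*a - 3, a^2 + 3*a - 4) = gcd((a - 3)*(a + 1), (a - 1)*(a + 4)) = 1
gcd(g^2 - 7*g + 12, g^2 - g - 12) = g - 4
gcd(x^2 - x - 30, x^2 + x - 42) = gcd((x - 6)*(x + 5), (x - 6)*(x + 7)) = x - 6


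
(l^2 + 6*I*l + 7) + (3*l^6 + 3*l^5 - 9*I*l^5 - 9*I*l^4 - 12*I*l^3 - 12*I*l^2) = 3*l^6 + 3*l^5 - 9*I*l^5 - 9*I*l^4 - 12*I*l^3 + l^2 - 12*I*l^2 + 6*I*l + 7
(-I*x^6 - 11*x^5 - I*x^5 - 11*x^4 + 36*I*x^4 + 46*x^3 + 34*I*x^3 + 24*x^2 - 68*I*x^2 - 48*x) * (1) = -I*x^6 - 11*x^5 - I*x^5 - 11*x^4 + 36*I*x^4 + 46*x^3 + 34*I*x^3 + 24*x^2 - 68*I*x^2 - 48*x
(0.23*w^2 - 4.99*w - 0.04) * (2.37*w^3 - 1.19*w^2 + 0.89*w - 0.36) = 0.5451*w^5 - 12.1*w^4 + 6.048*w^3 - 4.4763*w^2 + 1.7608*w + 0.0144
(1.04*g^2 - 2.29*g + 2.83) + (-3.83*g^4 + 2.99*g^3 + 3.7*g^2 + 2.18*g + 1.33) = -3.83*g^4 + 2.99*g^3 + 4.74*g^2 - 0.11*g + 4.16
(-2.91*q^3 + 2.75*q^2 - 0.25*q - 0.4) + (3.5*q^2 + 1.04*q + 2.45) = -2.91*q^3 + 6.25*q^2 + 0.79*q + 2.05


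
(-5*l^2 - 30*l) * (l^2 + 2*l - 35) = -5*l^4 - 40*l^3 + 115*l^2 + 1050*l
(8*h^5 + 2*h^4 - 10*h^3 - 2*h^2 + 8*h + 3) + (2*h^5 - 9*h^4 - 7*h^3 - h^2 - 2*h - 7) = 10*h^5 - 7*h^4 - 17*h^3 - 3*h^2 + 6*h - 4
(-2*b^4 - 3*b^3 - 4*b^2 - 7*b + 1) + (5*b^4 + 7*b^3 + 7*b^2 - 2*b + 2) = 3*b^4 + 4*b^3 + 3*b^2 - 9*b + 3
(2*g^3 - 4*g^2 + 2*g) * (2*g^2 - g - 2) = 4*g^5 - 10*g^4 + 4*g^3 + 6*g^2 - 4*g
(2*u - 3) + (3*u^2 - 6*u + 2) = 3*u^2 - 4*u - 1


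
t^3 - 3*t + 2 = (t - 1)^2*(t + 2)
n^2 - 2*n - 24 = (n - 6)*(n + 4)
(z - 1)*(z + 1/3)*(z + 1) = z^3 + z^2/3 - z - 1/3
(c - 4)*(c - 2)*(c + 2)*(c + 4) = c^4 - 20*c^2 + 64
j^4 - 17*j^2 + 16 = (j - 4)*(j - 1)*(j + 1)*(j + 4)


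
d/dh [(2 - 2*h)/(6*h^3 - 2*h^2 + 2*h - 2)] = (-3*h^3 + h^2 - h + (h - 1)*(9*h^2 - 2*h + 1) + 1)/(3*h^3 - h^2 + h - 1)^2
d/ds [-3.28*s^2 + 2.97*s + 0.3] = 2.97 - 6.56*s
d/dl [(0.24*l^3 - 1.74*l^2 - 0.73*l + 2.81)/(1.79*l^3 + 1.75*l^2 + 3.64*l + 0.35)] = (3.5346*l^4 + 4.3606*l^3 - 19.8938*l^2 - 11.053*l - 10.4839)/(3.2041*l^6 + 6.265*l^5 + 16.0937*l^4 + 13.993*l^3 + 14.4746*l^2 + 2.548*l + 0.1225)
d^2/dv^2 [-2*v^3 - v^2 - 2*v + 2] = -12*v - 2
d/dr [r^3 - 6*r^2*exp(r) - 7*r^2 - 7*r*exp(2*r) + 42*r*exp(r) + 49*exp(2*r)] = -6*r^2*exp(r) + 3*r^2 - 14*r*exp(2*r) + 30*r*exp(r) - 14*r + 91*exp(2*r) + 42*exp(r)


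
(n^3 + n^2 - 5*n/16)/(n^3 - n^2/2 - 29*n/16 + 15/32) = 2*n/(2*n - 3)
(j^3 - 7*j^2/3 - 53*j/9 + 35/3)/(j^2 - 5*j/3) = j - 2/3 - 7/j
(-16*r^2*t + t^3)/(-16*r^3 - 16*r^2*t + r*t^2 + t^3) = t/(r + t)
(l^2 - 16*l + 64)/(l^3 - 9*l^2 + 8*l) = (l - 8)/(l*(l - 1))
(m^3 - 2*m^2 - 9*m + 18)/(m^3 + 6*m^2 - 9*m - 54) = (m - 2)/(m + 6)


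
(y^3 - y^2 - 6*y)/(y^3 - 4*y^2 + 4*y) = (y^2 - y - 6)/(y^2 - 4*y + 4)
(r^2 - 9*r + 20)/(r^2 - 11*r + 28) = (r - 5)/(r - 7)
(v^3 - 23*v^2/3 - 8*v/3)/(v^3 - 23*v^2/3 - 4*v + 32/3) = v*(3*v + 1)/(3*v^2 + v - 4)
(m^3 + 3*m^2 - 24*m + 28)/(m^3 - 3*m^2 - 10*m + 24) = (m^2 + 5*m - 14)/(m^2 - m - 12)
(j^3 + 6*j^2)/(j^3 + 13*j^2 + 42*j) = j/(j + 7)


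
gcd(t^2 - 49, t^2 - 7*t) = t - 7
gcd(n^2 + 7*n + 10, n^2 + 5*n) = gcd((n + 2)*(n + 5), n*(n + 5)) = n + 5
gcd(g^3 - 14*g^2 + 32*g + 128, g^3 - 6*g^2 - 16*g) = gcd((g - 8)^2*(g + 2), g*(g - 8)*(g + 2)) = g^2 - 6*g - 16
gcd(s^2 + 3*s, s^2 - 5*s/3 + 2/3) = 1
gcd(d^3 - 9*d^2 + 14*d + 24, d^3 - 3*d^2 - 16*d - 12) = d^2 - 5*d - 6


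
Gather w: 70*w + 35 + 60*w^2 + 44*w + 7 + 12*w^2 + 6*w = 72*w^2 + 120*w + 42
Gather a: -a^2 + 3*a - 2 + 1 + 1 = -a^2 + 3*a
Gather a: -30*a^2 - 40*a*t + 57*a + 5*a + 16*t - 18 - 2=-30*a^2 + a*(62 - 40*t) + 16*t - 20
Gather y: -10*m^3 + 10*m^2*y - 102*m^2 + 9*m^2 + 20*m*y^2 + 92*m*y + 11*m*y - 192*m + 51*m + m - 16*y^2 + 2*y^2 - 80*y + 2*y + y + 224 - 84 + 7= -10*m^3 - 93*m^2 - 140*m + y^2*(20*m - 14) + y*(10*m^2 + 103*m - 77) + 147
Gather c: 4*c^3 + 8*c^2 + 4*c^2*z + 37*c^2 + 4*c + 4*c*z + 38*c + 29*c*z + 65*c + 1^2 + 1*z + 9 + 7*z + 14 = 4*c^3 + c^2*(4*z + 45) + c*(33*z + 107) + 8*z + 24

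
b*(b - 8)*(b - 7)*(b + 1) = b^4 - 14*b^3 + 41*b^2 + 56*b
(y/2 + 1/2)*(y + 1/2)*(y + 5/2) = y^3/2 + 2*y^2 + 17*y/8 + 5/8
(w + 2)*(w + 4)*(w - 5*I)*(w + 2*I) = w^4 + 6*w^3 - 3*I*w^3 + 18*w^2 - 18*I*w^2 + 60*w - 24*I*w + 80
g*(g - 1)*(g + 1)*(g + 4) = g^4 + 4*g^3 - g^2 - 4*g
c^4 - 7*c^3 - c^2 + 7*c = c*(c - 7)*(c - 1)*(c + 1)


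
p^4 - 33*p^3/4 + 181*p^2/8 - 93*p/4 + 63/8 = (p - 7/2)*(p - 3)*(p - 1)*(p - 3/4)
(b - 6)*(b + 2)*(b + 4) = b^3 - 28*b - 48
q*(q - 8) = q^2 - 8*q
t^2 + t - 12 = (t - 3)*(t + 4)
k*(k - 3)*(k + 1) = k^3 - 2*k^2 - 3*k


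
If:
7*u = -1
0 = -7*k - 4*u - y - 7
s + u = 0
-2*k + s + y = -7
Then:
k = 5/63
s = 1/7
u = -1/7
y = -440/63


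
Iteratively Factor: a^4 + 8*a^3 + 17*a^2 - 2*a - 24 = (a + 2)*(a^3 + 6*a^2 + 5*a - 12) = (a + 2)*(a + 3)*(a^2 + 3*a - 4) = (a + 2)*(a + 3)*(a + 4)*(a - 1)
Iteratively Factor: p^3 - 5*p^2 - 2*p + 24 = (p + 2)*(p^2 - 7*p + 12) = (p - 4)*(p + 2)*(p - 3)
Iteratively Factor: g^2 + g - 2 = (g - 1)*(g + 2)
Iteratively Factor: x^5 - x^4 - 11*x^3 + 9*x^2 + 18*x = (x + 3)*(x^4 - 4*x^3 + x^2 + 6*x) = x*(x + 3)*(x^3 - 4*x^2 + x + 6) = x*(x + 1)*(x + 3)*(x^2 - 5*x + 6) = x*(x - 2)*(x + 1)*(x + 3)*(x - 3)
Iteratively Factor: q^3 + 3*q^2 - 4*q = (q - 1)*(q^2 + 4*q) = q*(q - 1)*(q + 4)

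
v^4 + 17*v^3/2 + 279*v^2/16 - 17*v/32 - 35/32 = (v - 1/4)*(v + 1/4)*(v + 7/2)*(v + 5)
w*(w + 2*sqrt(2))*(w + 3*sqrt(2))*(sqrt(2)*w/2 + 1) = sqrt(2)*w^4/2 + 6*w^3 + 11*sqrt(2)*w^2 + 12*w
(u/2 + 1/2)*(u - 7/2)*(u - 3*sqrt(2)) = u^3/2 - 3*sqrt(2)*u^2/2 - 5*u^2/4 - 7*u/4 + 15*sqrt(2)*u/4 + 21*sqrt(2)/4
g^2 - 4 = (g - 2)*(g + 2)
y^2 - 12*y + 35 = (y - 7)*(y - 5)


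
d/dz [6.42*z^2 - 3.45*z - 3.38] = 12.84*z - 3.45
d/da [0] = 0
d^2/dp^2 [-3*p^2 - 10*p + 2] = -6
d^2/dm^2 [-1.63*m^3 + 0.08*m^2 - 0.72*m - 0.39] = 0.16 - 9.78*m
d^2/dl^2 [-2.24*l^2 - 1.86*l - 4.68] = -4.48000000000000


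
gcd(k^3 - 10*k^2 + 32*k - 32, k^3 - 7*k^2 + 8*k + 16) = k^2 - 8*k + 16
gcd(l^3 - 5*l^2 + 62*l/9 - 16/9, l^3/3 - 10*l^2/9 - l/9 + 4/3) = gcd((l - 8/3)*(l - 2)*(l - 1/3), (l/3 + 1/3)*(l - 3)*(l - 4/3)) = 1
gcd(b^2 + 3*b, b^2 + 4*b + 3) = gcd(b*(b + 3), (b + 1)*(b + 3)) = b + 3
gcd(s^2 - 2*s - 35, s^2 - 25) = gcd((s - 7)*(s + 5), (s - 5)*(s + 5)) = s + 5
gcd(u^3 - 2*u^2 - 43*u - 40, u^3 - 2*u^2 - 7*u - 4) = u + 1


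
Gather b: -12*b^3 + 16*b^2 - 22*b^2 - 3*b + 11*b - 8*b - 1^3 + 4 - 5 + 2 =-12*b^3 - 6*b^2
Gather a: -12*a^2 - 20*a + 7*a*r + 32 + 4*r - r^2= -12*a^2 + a*(7*r - 20) - r^2 + 4*r + 32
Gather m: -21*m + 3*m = -18*m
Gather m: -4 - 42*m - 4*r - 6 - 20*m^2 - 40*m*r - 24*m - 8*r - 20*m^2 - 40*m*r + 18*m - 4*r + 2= -40*m^2 + m*(-80*r - 48) - 16*r - 8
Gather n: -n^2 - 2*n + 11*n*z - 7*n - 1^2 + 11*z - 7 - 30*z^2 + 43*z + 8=-n^2 + n*(11*z - 9) - 30*z^2 + 54*z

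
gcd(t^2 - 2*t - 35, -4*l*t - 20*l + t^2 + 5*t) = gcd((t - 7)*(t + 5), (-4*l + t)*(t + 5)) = t + 5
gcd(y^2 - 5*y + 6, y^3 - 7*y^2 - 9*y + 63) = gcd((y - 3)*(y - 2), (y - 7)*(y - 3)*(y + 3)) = y - 3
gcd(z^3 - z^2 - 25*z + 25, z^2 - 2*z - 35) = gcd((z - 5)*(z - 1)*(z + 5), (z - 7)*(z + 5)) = z + 5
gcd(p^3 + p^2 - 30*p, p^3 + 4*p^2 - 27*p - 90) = p^2 + p - 30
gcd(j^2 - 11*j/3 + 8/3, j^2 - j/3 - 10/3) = 1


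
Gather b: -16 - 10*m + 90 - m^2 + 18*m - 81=-m^2 + 8*m - 7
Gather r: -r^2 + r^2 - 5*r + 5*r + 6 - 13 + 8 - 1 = 0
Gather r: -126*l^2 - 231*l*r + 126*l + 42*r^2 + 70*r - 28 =-126*l^2 + 126*l + 42*r^2 + r*(70 - 231*l) - 28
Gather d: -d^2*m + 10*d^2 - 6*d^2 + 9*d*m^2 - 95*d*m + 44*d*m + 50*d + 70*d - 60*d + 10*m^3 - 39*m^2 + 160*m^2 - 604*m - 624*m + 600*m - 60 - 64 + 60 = d^2*(4 - m) + d*(9*m^2 - 51*m + 60) + 10*m^3 + 121*m^2 - 628*m - 64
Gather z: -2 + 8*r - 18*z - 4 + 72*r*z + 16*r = 24*r + z*(72*r - 18) - 6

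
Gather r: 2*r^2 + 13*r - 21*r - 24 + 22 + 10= 2*r^2 - 8*r + 8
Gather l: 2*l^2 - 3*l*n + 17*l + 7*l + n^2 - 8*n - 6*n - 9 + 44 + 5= 2*l^2 + l*(24 - 3*n) + n^2 - 14*n + 40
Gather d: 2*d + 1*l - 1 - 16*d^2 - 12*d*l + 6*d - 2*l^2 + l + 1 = -16*d^2 + d*(8 - 12*l) - 2*l^2 + 2*l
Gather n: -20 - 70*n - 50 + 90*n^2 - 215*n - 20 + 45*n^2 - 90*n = 135*n^2 - 375*n - 90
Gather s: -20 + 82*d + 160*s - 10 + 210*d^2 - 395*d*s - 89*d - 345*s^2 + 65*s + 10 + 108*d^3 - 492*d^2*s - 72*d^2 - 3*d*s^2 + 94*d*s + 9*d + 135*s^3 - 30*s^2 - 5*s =108*d^3 + 138*d^2 + 2*d + 135*s^3 + s^2*(-3*d - 375) + s*(-492*d^2 - 301*d + 220) - 20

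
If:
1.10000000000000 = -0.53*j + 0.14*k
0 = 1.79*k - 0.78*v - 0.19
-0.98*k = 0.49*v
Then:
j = -2.06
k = 0.06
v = -0.11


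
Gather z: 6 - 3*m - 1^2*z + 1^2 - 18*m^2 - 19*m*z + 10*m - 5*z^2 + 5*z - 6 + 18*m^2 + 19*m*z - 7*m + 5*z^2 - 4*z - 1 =0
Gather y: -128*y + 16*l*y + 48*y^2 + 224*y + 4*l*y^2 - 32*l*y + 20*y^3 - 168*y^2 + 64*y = 20*y^3 + y^2*(4*l - 120) + y*(160 - 16*l)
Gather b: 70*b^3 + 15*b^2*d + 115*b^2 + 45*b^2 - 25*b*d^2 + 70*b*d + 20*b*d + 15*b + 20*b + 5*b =70*b^3 + b^2*(15*d + 160) + b*(-25*d^2 + 90*d + 40)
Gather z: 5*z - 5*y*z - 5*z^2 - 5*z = -5*y*z - 5*z^2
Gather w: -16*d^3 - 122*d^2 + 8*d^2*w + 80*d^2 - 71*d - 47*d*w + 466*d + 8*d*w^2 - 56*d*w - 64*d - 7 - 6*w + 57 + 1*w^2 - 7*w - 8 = -16*d^3 - 42*d^2 + 331*d + w^2*(8*d + 1) + w*(8*d^2 - 103*d - 13) + 42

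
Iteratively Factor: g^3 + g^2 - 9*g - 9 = (g + 1)*(g^2 - 9) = (g + 1)*(g + 3)*(g - 3)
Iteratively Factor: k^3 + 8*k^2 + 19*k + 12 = (k + 4)*(k^2 + 4*k + 3) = (k + 3)*(k + 4)*(k + 1)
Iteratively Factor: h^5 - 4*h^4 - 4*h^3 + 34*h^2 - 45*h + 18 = (h - 3)*(h^4 - h^3 - 7*h^2 + 13*h - 6) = (h - 3)*(h + 3)*(h^3 - 4*h^2 + 5*h - 2) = (h - 3)*(h - 2)*(h + 3)*(h^2 - 2*h + 1) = (h - 3)*(h - 2)*(h - 1)*(h + 3)*(h - 1)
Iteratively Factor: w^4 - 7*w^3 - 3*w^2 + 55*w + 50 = (w - 5)*(w^3 - 2*w^2 - 13*w - 10) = (w - 5)*(w + 1)*(w^2 - 3*w - 10) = (w - 5)^2*(w + 1)*(w + 2)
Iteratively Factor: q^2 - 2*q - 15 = (q - 5)*(q + 3)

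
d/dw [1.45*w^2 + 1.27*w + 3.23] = 2.9*w + 1.27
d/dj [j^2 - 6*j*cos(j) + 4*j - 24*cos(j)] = 6*j*sin(j) + 2*j + 24*sin(j) - 6*cos(j) + 4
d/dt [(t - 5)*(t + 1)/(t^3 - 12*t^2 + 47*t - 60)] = (-t^2 - 2*t + 19)/(t^4 - 14*t^3 + 73*t^2 - 168*t + 144)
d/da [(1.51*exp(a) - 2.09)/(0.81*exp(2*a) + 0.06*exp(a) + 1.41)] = (-1.2231*exp(2*a) + 3.3858*exp(a) + 2.2545)*exp(a)/(0.6561*exp(4*a) + 0.0972*exp(3*a) + 2.2878*exp(2*a) + 0.1692*exp(a) + 1.9881)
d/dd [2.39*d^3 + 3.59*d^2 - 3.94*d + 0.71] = 7.17*d^2 + 7.18*d - 3.94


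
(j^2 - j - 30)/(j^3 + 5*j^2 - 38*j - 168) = (j + 5)/(j^2 + 11*j + 28)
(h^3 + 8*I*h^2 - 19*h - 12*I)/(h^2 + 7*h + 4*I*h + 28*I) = (h^2 + 4*I*h - 3)/(h + 7)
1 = 1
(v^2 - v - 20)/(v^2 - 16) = (v - 5)/(v - 4)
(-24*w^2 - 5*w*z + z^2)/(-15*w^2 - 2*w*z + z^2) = (-8*w + z)/(-5*w + z)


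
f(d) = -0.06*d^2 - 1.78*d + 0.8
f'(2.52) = -2.08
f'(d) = -0.12*d - 1.78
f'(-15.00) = 0.02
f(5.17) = -10.01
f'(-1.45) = -1.61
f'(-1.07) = -1.65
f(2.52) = -4.07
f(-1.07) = 2.64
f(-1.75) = 3.73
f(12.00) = -29.20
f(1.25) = -1.52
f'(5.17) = -2.40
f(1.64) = -2.28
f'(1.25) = -1.93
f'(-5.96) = -1.06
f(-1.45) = 3.25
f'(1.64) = -1.98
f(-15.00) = 14.00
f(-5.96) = 9.28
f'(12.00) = -3.22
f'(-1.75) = -1.57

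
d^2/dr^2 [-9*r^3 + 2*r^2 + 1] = 4 - 54*r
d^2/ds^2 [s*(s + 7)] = 2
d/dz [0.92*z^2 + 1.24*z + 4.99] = 1.84*z + 1.24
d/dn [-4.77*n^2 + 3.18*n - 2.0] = 3.18 - 9.54*n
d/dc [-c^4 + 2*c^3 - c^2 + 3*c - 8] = -4*c^3 + 6*c^2 - 2*c + 3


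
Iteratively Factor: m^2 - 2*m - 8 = (m - 4)*(m + 2)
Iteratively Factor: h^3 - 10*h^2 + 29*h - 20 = (h - 5)*(h^2 - 5*h + 4) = (h - 5)*(h - 1)*(h - 4)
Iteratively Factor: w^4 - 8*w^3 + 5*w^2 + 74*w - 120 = (w + 3)*(w^3 - 11*w^2 + 38*w - 40) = (w - 5)*(w + 3)*(w^2 - 6*w + 8) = (w - 5)*(w - 4)*(w + 3)*(w - 2)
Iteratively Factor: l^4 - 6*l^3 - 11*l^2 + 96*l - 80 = (l - 1)*(l^3 - 5*l^2 - 16*l + 80) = (l - 1)*(l + 4)*(l^2 - 9*l + 20) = (l - 5)*(l - 1)*(l + 4)*(l - 4)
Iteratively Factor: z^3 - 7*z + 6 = (z + 3)*(z^2 - 3*z + 2) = (z - 1)*(z + 3)*(z - 2)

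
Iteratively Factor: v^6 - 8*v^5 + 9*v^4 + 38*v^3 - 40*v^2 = (v - 1)*(v^5 - 7*v^4 + 2*v^3 + 40*v^2) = v*(v - 1)*(v^4 - 7*v^3 + 2*v^2 + 40*v) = v*(v - 4)*(v - 1)*(v^3 - 3*v^2 - 10*v) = v*(v - 5)*(v - 4)*(v - 1)*(v^2 + 2*v) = v^2*(v - 5)*(v - 4)*(v - 1)*(v + 2)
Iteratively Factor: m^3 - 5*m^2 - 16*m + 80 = (m - 4)*(m^2 - m - 20) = (m - 4)*(m + 4)*(m - 5)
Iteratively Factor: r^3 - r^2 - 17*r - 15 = (r + 3)*(r^2 - 4*r - 5) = (r + 1)*(r + 3)*(r - 5)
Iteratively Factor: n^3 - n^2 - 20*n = (n)*(n^2 - n - 20) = n*(n + 4)*(n - 5)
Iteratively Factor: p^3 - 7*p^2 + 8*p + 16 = (p - 4)*(p^2 - 3*p - 4) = (p - 4)*(p + 1)*(p - 4)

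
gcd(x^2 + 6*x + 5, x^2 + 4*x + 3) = x + 1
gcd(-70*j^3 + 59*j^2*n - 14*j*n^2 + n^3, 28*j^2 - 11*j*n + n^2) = 7*j - n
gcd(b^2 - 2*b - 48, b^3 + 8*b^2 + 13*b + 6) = b + 6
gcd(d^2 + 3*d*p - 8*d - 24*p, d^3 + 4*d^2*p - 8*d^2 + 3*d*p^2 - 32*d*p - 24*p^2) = d^2 + 3*d*p - 8*d - 24*p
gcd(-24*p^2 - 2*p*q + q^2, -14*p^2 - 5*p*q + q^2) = 1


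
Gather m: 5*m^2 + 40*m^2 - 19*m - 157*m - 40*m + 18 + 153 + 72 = 45*m^2 - 216*m + 243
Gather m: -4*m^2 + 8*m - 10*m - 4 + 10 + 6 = -4*m^2 - 2*m + 12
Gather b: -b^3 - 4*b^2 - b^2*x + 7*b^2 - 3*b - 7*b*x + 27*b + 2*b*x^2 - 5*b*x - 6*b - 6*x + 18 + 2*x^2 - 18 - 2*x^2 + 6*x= -b^3 + b^2*(3 - x) + b*(2*x^2 - 12*x + 18)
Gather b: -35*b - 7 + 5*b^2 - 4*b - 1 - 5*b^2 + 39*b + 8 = 0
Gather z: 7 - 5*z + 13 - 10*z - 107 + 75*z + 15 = 60*z - 72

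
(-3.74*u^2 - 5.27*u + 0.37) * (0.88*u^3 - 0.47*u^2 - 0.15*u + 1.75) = -3.2912*u^5 - 2.8798*u^4 + 3.3635*u^3 - 5.9284*u^2 - 9.278*u + 0.6475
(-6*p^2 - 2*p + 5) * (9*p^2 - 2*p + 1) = -54*p^4 - 6*p^3 + 43*p^2 - 12*p + 5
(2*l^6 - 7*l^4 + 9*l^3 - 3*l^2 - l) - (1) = 2*l^6 - 7*l^4 + 9*l^3 - 3*l^2 - l - 1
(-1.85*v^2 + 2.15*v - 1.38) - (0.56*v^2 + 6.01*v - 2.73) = -2.41*v^2 - 3.86*v + 1.35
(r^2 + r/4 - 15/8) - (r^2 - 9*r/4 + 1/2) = 5*r/2 - 19/8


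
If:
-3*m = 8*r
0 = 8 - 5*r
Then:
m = -64/15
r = 8/5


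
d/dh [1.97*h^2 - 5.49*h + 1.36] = 3.94*h - 5.49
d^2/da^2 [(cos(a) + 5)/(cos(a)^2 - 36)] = (8*(cos(a) + 5)*sin(a)^2*cos(a)^2 - (cos(a)^2 - 36)^2*cos(a) + 2*(cos(a)^2 - 36)*(5*cos(2*a) + cos(3*a)))/(cos(a)^2 - 36)^3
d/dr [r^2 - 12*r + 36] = 2*r - 12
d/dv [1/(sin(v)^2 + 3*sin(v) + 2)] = -(2*sin(v) + 3)*cos(v)/(sin(v)^2 + 3*sin(v) + 2)^2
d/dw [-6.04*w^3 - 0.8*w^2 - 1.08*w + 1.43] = -18.12*w^2 - 1.6*w - 1.08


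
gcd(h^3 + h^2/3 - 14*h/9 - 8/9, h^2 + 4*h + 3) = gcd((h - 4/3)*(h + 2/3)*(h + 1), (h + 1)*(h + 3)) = h + 1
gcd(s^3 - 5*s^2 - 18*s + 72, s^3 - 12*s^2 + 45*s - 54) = s^2 - 9*s + 18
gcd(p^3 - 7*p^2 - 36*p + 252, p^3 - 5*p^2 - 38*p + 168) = p^2 - p - 42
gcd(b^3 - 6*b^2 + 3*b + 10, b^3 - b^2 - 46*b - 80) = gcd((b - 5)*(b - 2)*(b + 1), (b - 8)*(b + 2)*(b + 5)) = 1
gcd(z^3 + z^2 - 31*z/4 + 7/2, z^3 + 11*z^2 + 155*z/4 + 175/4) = z + 7/2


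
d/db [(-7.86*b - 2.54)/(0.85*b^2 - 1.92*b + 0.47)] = (6.681*b^2 + 4.318*b - 8.571)/(0.7225*b^4 - 3.264*b^3 + 4.4854*b^2 - 1.8048*b + 0.2209)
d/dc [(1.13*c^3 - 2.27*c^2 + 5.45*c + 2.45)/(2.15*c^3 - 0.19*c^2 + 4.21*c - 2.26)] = (8.88178419700125e-16*c^5 + 4.6658*c^4 - 13.9204*c^3 - 31.9851*c^2 + 11.1914*c - 22.6315)/(4.6225*c^6 - 0.817*c^5 + 18.1391*c^4 - 11.3178*c^3 + 18.5829*c^2 - 19.0292*c + 5.1076)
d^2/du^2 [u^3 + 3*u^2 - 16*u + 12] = 6*u + 6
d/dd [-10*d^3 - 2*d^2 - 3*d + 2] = -30*d^2 - 4*d - 3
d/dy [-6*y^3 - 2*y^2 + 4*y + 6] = -18*y^2 - 4*y + 4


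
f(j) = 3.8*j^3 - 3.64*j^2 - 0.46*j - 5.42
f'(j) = 11.4*j^2 - 7.28*j - 0.46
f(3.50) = 111.30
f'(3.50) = 113.71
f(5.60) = 545.19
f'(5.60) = 316.28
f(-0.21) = -5.52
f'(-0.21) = 1.57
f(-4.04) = -313.54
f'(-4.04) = 215.02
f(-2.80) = -116.09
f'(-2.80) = 109.30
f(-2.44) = -81.17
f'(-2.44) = 85.17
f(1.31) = -3.73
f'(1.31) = 9.57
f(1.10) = -5.27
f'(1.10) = 5.33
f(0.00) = -5.42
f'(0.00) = -0.46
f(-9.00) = -3066.32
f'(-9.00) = 988.46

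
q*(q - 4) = q^2 - 4*q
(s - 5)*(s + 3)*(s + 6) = s^3 + 4*s^2 - 27*s - 90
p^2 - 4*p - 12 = (p - 6)*(p + 2)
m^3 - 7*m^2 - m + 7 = (m - 7)*(m - 1)*(m + 1)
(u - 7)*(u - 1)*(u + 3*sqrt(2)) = u^3 - 8*u^2 + 3*sqrt(2)*u^2 - 24*sqrt(2)*u + 7*u + 21*sqrt(2)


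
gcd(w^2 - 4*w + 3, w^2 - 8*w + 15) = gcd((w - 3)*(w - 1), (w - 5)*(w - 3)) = w - 3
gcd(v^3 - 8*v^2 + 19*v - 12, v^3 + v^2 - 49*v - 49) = 1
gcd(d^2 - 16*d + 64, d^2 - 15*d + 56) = d - 8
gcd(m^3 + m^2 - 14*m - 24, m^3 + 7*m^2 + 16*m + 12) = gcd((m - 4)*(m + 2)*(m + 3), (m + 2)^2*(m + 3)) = m^2 + 5*m + 6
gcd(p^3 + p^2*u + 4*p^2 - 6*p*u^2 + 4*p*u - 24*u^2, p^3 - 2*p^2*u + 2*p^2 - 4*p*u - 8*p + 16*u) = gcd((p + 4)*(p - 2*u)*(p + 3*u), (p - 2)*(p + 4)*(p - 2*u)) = p^2 - 2*p*u + 4*p - 8*u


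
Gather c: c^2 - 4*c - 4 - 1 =c^2 - 4*c - 5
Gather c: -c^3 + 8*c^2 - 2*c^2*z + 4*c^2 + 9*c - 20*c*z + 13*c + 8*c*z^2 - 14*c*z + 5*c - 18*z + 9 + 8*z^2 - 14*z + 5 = -c^3 + c^2*(12 - 2*z) + c*(8*z^2 - 34*z + 27) + 8*z^2 - 32*z + 14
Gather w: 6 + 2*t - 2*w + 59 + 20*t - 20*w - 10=22*t - 22*w + 55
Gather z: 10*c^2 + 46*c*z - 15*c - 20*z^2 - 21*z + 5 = 10*c^2 - 15*c - 20*z^2 + z*(46*c - 21) + 5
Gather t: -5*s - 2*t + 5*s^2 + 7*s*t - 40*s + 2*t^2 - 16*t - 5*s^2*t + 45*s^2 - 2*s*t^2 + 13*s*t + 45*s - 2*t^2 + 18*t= 50*s^2 - 2*s*t^2 + t*(-5*s^2 + 20*s)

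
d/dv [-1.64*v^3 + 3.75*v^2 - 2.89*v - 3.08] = -4.92*v^2 + 7.5*v - 2.89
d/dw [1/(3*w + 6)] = -1/(3*(w + 2)^2)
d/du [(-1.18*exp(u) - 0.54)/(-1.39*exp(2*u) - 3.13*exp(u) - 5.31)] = (-1.6402*exp(2*u) - 1.5012*exp(u) + 4.5756)*exp(u)/(1.9321*exp(4*u) + 8.7014*exp(3*u) + 24.5587*exp(2*u) + 33.2406*exp(u) + 28.1961)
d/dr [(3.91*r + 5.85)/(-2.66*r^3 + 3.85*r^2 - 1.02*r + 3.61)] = (20.8012*r^3 + 31.6295*r^2 - 45.045*r + 20.0821)/(7.0756*r^6 - 20.482*r^5 + 20.2489*r^4 - 27.0592*r^3 + 28.8374*r^2 - 7.3644*r + 13.0321)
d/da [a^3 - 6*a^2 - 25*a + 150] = 3*a^2 - 12*a - 25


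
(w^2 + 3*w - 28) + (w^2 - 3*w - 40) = 2*w^2 - 68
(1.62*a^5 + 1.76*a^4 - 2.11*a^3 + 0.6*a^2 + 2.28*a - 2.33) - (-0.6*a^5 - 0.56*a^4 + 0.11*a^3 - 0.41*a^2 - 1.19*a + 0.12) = 2.22*a^5 + 2.32*a^4 - 2.22*a^3 + 1.01*a^2 + 3.47*a - 2.45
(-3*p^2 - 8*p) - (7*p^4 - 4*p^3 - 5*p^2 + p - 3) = -7*p^4 + 4*p^3 + 2*p^2 - 9*p + 3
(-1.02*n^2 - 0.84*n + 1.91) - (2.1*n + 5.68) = -1.02*n^2 - 2.94*n - 3.77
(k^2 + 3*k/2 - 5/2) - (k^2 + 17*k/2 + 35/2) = -7*k - 20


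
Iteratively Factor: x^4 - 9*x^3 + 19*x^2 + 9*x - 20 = (x - 1)*(x^3 - 8*x^2 + 11*x + 20) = (x - 5)*(x - 1)*(x^2 - 3*x - 4) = (x - 5)*(x - 4)*(x - 1)*(x + 1)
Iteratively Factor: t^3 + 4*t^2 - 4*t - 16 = (t + 4)*(t^2 - 4) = (t - 2)*(t + 4)*(t + 2)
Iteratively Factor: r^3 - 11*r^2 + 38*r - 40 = (r - 4)*(r^2 - 7*r + 10) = (r - 4)*(r - 2)*(r - 5)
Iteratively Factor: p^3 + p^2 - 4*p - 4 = (p + 1)*(p^2 - 4) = (p + 1)*(p + 2)*(p - 2)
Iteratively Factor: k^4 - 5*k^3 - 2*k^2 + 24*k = (k)*(k^3 - 5*k^2 - 2*k + 24) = k*(k - 4)*(k^2 - k - 6) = k*(k - 4)*(k + 2)*(k - 3)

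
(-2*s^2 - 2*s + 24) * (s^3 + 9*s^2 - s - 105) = -2*s^5 - 20*s^4 + 8*s^3 + 428*s^2 + 186*s - 2520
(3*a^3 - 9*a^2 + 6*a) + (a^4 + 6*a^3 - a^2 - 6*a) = a^4 + 9*a^3 - 10*a^2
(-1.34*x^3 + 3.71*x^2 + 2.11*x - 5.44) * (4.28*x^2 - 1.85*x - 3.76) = -5.7352*x^5 + 18.3578*x^4 + 7.2057*x^3 - 41.1363*x^2 + 2.1304*x + 20.4544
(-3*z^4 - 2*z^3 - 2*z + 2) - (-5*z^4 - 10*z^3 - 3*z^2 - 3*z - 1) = 2*z^4 + 8*z^3 + 3*z^2 + z + 3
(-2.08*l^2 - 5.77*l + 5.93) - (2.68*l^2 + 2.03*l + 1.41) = -4.76*l^2 - 7.8*l + 4.52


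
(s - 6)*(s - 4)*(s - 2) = s^3 - 12*s^2 + 44*s - 48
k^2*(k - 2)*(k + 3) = k^4 + k^3 - 6*k^2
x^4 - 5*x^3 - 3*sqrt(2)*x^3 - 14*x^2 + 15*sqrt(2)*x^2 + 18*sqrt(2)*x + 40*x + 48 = (x - 6)*(x + 1)*(x - 4*sqrt(2))*(x + sqrt(2))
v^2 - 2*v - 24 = (v - 6)*(v + 4)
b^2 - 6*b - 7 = (b - 7)*(b + 1)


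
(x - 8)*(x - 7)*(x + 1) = x^3 - 14*x^2 + 41*x + 56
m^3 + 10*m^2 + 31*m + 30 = (m + 2)*(m + 3)*(m + 5)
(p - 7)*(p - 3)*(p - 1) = p^3 - 11*p^2 + 31*p - 21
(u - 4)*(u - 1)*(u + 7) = u^3 + 2*u^2 - 31*u + 28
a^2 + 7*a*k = a*(a + 7*k)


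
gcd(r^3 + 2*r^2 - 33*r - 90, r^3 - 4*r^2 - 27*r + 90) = r^2 - r - 30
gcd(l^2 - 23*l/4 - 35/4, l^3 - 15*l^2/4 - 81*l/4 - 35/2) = l^2 - 23*l/4 - 35/4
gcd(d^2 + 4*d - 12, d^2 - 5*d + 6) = d - 2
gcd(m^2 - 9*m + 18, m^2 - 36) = m - 6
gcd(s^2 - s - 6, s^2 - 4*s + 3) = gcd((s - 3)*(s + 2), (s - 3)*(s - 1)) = s - 3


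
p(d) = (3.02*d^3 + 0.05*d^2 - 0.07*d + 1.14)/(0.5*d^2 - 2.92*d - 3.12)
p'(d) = (2.92 - 1.0*d)*(3.02*d^3 + 0.05*d^2 - 0.07*d + 1.14)/(0.5*d^2 - 2.92*d - 3.12)^2 + (9.06*d^2 + 0.1*d - 0.07)/(0.5*d^2 - 2.92*d - 3.12) = (1.51*d^4 - 17.6368*d^3 - 28.3782*d^2 - 1.452*d + 3.5472)/(0.25*d^4 - 2.92*d^3 + 5.4064*d^2 + 18.2208*d + 9.7344)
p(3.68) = -21.43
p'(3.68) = -19.63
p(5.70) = -159.60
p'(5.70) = -209.88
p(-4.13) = -12.05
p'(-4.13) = 3.96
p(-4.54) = -13.70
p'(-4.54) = 4.11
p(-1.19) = -3.57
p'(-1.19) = -1.91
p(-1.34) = -3.52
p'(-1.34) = 0.64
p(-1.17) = -3.62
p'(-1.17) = -2.62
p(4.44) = -42.73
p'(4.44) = -39.17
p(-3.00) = -7.86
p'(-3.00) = 3.41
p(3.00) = -11.24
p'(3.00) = -11.20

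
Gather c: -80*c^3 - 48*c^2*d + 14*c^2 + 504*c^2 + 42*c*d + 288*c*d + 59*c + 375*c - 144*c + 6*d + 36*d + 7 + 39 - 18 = -80*c^3 + c^2*(518 - 48*d) + c*(330*d + 290) + 42*d + 28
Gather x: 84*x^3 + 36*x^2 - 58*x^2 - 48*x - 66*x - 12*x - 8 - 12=84*x^3 - 22*x^2 - 126*x - 20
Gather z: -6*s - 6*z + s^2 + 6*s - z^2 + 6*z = s^2 - z^2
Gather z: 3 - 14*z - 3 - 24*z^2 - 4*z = -24*z^2 - 18*z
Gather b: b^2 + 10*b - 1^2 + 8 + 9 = b^2 + 10*b + 16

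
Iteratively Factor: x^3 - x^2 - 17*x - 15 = (x - 5)*(x^2 + 4*x + 3) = (x - 5)*(x + 3)*(x + 1)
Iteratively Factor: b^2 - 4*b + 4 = (b - 2)*(b - 2)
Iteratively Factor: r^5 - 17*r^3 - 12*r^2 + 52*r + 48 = (r - 4)*(r^4 + 4*r^3 - r^2 - 16*r - 12) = (r - 4)*(r + 1)*(r^3 + 3*r^2 - 4*r - 12) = (r - 4)*(r + 1)*(r + 3)*(r^2 - 4) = (r - 4)*(r - 2)*(r + 1)*(r + 3)*(r + 2)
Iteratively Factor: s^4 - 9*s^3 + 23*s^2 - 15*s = (s - 5)*(s^3 - 4*s^2 + 3*s) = s*(s - 5)*(s^2 - 4*s + 3) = s*(s - 5)*(s - 1)*(s - 3)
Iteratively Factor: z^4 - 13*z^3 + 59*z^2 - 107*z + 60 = (z - 1)*(z^3 - 12*z^2 + 47*z - 60) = (z - 5)*(z - 1)*(z^2 - 7*z + 12) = (z - 5)*(z - 3)*(z - 1)*(z - 4)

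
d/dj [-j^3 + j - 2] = 1 - 3*j^2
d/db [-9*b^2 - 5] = -18*b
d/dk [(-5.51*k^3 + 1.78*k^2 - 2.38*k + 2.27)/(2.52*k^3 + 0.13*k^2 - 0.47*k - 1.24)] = (-5.2019*k^4 + 17.1746*k^3 + 2.8088*k^2 - 5.0046*k + 4.0181)/(6.3504*k^6 + 0.6552*k^5 - 2.3519*k^4 - 6.3718*k^3 - 0.1015*k^2 + 1.1656*k + 1.5376)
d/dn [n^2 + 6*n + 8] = 2*n + 6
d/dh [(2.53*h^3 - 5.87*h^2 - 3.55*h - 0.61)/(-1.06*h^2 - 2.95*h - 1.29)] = (-2.6818*h^4 - 14.927*h^3 + 3.7624*h^2 + 13.8514*h + 2.78)/(1.1236*h^4 + 6.254*h^3 + 11.4373*h^2 + 7.611*h + 1.6641)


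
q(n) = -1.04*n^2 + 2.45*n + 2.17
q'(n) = 2.45 - 2.08*n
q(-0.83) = -0.58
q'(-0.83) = 4.18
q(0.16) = 2.54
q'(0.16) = 2.12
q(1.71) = 3.32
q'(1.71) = -1.11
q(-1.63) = -4.59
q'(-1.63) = 5.84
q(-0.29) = 1.37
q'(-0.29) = 3.05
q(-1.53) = -4.01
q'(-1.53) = 5.63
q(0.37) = 2.93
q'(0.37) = 1.68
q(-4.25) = -27.03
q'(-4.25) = 11.29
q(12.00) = -118.19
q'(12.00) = -22.51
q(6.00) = -20.57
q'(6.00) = -10.03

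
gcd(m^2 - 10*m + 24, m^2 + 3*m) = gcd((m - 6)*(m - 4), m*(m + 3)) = 1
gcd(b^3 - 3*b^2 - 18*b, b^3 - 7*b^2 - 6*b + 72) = b^2 - 3*b - 18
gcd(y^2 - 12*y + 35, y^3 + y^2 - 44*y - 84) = y - 7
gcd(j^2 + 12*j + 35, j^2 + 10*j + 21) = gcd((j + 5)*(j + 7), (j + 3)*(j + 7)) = j + 7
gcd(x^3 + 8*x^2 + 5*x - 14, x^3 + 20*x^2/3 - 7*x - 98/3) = x^2 + 9*x + 14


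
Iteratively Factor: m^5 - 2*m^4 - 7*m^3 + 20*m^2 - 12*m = (m + 3)*(m^4 - 5*m^3 + 8*m^2 - 4*m) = (m - 1)*(m + 3)*(m^3 - 4*m^2 + 4*m) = m*(m - 1)*(m + 3)*(m^2 - 4*m + 4) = m*(m - 2)*(m - 1)*(m + 3)*(m - 2)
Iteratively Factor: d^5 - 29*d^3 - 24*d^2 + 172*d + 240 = (d + 2)*(d^4 - 2*d^3 - 25*d^2 + 26*d + 120) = (d + 2)*(d + 4)*(d^3 - 6*d^2 - d + 30) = (d - 3)*(d + 2)*(d + 4)*(d^2 - 3*d - 10) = (d - 3)*(d + 2)^2*(d + 4)*(d - 5)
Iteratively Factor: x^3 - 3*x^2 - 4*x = (x)*(x^2 - 3*x - 4) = x*(x + 1)*(x - 4)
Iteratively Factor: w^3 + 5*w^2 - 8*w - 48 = (w + 4)*(w^2 + w - 12) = (w + 4)^2*(w - 3)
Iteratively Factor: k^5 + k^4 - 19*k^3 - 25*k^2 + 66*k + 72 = (k - 4)*(k^4 + 5*k^3 + k^2 - 21*k - 18) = (k - 4)*(k + 3)*(k^3 + 2*k^2 - 5*k - 6) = (k - 4)*(k + 3)^2*(k^2 - k - 2) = (k - 4)*(k - 2)*(k + 3)^2*(k + 1)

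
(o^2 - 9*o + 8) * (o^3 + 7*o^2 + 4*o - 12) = o^5 - 2*o^4 - 51*o^3 + 8*o^2 + 140*o - 96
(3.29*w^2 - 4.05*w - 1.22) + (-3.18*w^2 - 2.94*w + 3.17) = 0.11*w^2 - 6.99*w + 1.95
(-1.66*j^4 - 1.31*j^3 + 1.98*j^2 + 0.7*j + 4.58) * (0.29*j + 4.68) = -0.4814*j^5 - 8.1487*j^4 - 5.5566*j^3 + 9.4694*j^2 + 4.6042*j + 21.4344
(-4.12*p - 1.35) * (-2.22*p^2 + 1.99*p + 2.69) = 9.1464*p^3 - 5.2018*p^2 - 13.7693*p - 3.6315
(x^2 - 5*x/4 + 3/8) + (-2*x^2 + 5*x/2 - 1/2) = -x^2 + 5*x/4 - 1/8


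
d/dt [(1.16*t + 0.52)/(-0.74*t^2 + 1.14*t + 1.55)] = (0.8584*t^2 + 0.7696*t + 1.2052)/(0.5476*t^4 - 1.6872*t^3 - 0.9944*t^2 + 3.534*t + 2.4025)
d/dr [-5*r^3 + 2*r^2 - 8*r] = -15*r^2 + 4*r - 8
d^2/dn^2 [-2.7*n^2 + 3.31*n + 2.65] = -5.40000000000000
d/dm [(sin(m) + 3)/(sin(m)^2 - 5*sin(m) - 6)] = (-6*sin(m) + cos(m)^2 + 8)*cos(m)/((sin(m) - 6)^2*(sin(m) + 1)^2)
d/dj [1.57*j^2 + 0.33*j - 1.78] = 3.14*j + 0.33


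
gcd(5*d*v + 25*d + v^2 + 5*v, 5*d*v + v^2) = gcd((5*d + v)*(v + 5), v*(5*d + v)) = 5*d + v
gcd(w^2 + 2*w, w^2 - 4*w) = w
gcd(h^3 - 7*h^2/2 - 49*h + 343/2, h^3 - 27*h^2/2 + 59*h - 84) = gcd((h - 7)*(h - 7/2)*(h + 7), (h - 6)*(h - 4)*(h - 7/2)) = h - 7/2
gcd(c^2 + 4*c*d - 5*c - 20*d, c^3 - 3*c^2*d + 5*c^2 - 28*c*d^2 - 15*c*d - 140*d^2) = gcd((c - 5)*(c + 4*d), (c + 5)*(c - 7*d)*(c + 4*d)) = c + 4*d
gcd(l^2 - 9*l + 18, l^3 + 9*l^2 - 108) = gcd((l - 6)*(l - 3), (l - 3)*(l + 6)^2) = l - 3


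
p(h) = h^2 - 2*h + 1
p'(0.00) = -2.00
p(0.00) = 1.00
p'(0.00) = -2.00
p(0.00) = 1.00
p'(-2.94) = -7.88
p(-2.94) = 15.52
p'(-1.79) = -5.58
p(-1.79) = 7.78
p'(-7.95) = -17.90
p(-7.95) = 80.10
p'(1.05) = 0.10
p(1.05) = 0.00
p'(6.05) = 10.10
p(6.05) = 25.50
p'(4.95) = 7.90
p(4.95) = 15.60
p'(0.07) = -1.86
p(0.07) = 0.86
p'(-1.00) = -4.00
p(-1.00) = 4.00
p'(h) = 2*h - 2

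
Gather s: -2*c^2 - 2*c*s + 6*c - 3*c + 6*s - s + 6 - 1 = -2*c^2 + 3*c + s*(5 - 2*c) + 5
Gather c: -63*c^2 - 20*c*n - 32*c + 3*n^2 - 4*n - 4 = -63*c^2 + c*(-20*n - 32) + 3*n^2 - 4*n - 4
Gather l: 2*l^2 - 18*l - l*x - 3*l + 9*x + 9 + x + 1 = 2*l^2 + l*(-x - 21) + 10*x + 10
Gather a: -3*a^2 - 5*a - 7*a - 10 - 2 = -3*a^2 - 12*a - 12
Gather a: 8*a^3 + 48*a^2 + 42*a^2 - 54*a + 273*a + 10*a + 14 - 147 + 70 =8*a^3 + 90*a^2 + 229*a - 63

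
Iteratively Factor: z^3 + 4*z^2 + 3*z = (z + 1)*(z^2 + 3*z) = (z + 1)*(z + 3)*(z)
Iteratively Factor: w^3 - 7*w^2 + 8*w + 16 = (w - 4)*(w^2 - 3*w - 4) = (w - 4)*(w + 1)*(w - 4)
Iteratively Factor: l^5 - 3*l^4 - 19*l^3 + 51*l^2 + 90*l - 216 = (l + 3)*(l^4 - 6*l^3 - l^2 + 54*l - 72) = (l - 3)*(l + 3)*(l^3 - 3*l^2 - 10*l + 24) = (l - 4)*(l - 3)*(l + 3)*(l^2 + l - 6) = (l - 4)*(l - 3)*(l + 3)^2*(l - 2)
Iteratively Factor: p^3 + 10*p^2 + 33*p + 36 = (p + 4)*(p^2 + 6*p + 9) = (p + 3)*(p + 4)*(p + 3)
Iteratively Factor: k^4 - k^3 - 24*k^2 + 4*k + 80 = (k - 5)*(k^3 + 4*k^2 - 4*k - 16) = (k - 5)*(k - 2)*(k^2 + 6*k + 8) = (k - 5)*(k - 2)*(k + 4)*(k + 2)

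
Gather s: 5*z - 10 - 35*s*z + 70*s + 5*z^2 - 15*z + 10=s*(70 - 35*z) + 5*z^2 - 10*z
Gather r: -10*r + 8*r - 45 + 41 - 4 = -2*r - 8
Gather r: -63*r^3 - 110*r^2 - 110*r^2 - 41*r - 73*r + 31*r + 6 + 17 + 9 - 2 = -63*r^3 - 220*r^2 - 83*r + 30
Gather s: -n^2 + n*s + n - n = -n^2 + n*s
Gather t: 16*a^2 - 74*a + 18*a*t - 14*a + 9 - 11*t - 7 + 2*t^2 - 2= 16*a^2 - 88*a + 2*t^2 + t*(18*a - 11)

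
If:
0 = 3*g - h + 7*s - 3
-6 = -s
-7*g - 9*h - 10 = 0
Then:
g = -361/34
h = 243/34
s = 6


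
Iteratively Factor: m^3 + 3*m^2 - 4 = (m - 1)*(m^2 + 4*m + 4) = (m - 1)*(m + 2)*(m + 2)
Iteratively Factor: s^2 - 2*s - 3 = (s - 3)*(s + 1)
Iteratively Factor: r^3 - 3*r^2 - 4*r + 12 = (r - 3)*(r^2 - 4) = (r - 3)*(r + 2)*(r - 2)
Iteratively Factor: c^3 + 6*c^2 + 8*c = (c + 2)*(c^2 + 4*c) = (c + 2)*(c + 4)*(c)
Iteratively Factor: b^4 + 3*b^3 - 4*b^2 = (b + 4)*(b^3 - b^2) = b*(b + 4)*(b^2 - b) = b^2*(b + 4)*(b - 1)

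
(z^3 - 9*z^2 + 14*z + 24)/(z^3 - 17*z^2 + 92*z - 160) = (z^2 - 5*z - 6)/(z^2 - 13*z + 40)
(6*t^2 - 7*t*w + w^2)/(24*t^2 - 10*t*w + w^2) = (t - w)/(4*t - w)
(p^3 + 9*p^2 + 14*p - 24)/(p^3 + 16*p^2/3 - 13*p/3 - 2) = 3*(p + 4)/(3*p + 1)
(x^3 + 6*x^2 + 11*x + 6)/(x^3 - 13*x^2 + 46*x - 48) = (x^3 + 6*x^2 + 11*x + 6)/(x^3 - 13*x^2 + 46*x - 48)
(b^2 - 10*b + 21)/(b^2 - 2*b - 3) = (b - 7)/(b + 1)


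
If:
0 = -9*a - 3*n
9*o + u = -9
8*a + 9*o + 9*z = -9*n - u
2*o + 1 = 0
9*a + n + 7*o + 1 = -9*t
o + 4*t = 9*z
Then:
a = -151/390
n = 151/130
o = -1/2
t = 209/390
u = -9/2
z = 641/3510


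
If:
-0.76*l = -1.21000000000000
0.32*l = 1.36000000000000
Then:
No Solution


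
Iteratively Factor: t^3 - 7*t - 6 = (t + 2)*(t^2 - 2*t - 3) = (t - 3)*(t + 2)*(t + 1)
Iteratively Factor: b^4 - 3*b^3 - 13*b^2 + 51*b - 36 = (b - 1)*(b^3 - 2*b^2 - 15*b + 36) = (b - 3)*(b - 1)*(b^2 + b - 12) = (b - 3)^2*(b - 1)*(b + 4)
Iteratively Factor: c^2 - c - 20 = (c + 4)*(c - 5)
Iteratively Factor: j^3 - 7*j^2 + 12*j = (j - 3)*(j^2 - 4*j) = j*(j - 3)*(j - 4)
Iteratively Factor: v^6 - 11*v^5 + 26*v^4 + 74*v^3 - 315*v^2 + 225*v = (v - 5)*(v^5 - 6*v^4 - 4*v^3 + 54*v^2 - 45*v) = (v - 5)^2*(v^4 - v^3 - 9*v^2 + 9*v) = (v - 5)^2*(v - 1)*(v^3 - 9*v) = (v - 5)^2*(v - 1)*(v + 3)*(v^2 - 3*v) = (v - 5)^2*(v - 3)*(v - 1)*(v + 3)*(v)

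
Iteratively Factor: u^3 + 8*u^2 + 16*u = (u + 4)*(u^2 + 4*u) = (u + 4)^2*(u)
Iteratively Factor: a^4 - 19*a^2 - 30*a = (a + 2)*(a^3 - 2*a^2 - 15*a) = (a + 2)*(a + 3)*(a^2 - 5*a) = a*(a + 2)*(a + 3)*(a - 5)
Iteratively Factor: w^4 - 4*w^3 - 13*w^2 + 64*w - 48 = (w - 4)*(w^3 - 13*w + 12) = (w - 4)*(w + 4)*(w^2 - 4*w + 3) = (w - 4)*(w - 3)*(w + 4)*(w - 1)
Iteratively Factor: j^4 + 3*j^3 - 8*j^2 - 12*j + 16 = (j + 2)*(j^3 + j^2 - 10*j + 8) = (j - 1)*(j + 2)*(j^2 + 2*j - 8) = (j - 2)*(j - 1)*(j + 2)*(j + 4)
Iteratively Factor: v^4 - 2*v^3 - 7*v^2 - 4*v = (v + 1)*(v^3 - 3*v^2 - 4*v) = v*(v + 1)*(v^2 - 3*v - 4) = v*(v + 1)^2*(v - 4)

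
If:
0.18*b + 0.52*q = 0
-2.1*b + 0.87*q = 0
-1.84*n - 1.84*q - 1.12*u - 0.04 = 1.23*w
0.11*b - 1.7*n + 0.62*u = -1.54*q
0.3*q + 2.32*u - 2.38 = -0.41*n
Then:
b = 0.00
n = 0.35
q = 0.00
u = 0.96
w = -1.44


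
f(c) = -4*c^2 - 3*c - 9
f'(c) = -8*c - 3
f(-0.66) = -8.76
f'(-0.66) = 2.28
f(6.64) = -205.28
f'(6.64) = -56.12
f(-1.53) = -13.77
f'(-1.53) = 9.24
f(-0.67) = -8.79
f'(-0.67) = 2.36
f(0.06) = -9.19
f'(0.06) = -3.48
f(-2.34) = -23.88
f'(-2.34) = 15.72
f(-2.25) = -22.50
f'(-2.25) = 15.00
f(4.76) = -113.91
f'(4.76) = -41.08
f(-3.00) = -36.00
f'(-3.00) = 21.00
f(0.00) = -9.00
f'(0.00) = -3.00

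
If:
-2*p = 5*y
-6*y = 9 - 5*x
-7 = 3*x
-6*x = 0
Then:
No Solution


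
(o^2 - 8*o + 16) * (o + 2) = o^3 - 6*o^2 + 32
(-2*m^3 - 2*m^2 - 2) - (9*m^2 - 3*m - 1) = -2*m^3 - 11*m^2 + 3*m - 1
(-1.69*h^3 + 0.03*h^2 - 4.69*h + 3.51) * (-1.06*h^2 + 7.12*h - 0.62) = 1.7914*h^5 - 12.0646*h^4 + 6.2328*h^3 - 37.132*h^2 + 27.899*h - 2.1762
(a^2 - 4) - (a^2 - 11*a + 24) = 11*a - 28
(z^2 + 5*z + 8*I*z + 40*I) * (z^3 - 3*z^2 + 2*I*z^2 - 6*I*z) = z^5 + 2*z^4 + 10*I*z^4 - 31*z^3 + 20*I*z^3 - 32*z^2 - 150*I*z^2 + 240*z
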